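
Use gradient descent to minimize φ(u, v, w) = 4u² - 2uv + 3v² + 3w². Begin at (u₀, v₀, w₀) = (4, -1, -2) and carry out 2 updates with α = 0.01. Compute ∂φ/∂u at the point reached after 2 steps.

∇φ = (8u - 2v, -2u + 6v, 6w)
Step 1: at (4, -1, -2), ∇φ = (34, -14, -12) → (4, -1, -2) − 0.01·(34, -14, -12) = (3.66, -0.86, -1.88)
Step 2: at (3.66, -0.86, -1.88), ∇φ = (31, -12.48, -11.28) → (3.66, -0.86, -1.88) − 0.01·(31, -12.48, -11.28) = (3.35, -0.7352, -1.7672)
∂φ/∂u at (3.35, -0.7352, -1.7672) = 28.2704

28.2704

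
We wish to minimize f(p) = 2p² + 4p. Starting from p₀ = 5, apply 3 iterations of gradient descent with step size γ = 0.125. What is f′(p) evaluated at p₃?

f′(p) = 4p + 4
Step 1: f′(5) = 24; p₁ = 5 − 0.125·24 = 2
Step 2: f′(2) = 12; p₂ = 2 − 0.125·12 = 0.5
Step 3: f′(0.5) = 6; p₃ = 0.5 − 0.125·6 = -0.25
f′(p) at (-0.25) = 3

3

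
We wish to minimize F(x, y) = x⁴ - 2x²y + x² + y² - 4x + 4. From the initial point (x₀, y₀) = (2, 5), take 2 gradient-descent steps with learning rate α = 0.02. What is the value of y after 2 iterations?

∇F = (4x³ - 4xy + 2x - 4, -2x² + 2y)
Step 1: at (2, 5), ∇F = (-8, 2) → (2, 5) − 0.02·(-8, 2) = (2.16, 4.96)
Step 2: at (2.16, 4.96), ∇F = (-2.223616, 0.5888) → (2.16, 4.96) − 0.02·(-2.223616, 0.5888) = (2.20447232, 4.948224)
y = 4.948224

4.948224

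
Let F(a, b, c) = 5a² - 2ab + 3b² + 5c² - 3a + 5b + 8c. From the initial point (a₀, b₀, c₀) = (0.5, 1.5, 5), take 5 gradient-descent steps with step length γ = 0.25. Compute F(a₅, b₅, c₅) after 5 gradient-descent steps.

∇F = (10a - 2b - 3, -2a + 6b + 5, 10c + 8)
Step 1: at (0.5, 1.5, 5), ∇F = (-1, 13, 58) → (0.5, 1.5, 5) − 0.25·(-1, 13, 58) = (0.75, -1.75, -9.5)
Step 2: at (0.75, -1.75, -9.5), ∇F = (8, -7, -87) → (0.75, -1.75, -9.5) − 0.25·(8, -7, -87) = (-1.25, 0, 12.25)
Step 3: at (-1.25, 0, 12.25), ∇F = (-15.5, 7.5, 130.5) → (-1.25, 0, 12.25) − 0.25·(-15.5, 7.5, 130.5) = (2.625, -1.875, -20.375)
Step 4: at (2.625, -1.875, -20.375), ∇F = (27, -11.5, -195.75) → (2.625, -1.875, -20.375) − 0.25·(27, -11.5, -195.75) = (-4.125, 1, 28.5625)
Step 5: at (-4.125, 1, 28.5625), ∇F = (-46.25, 19.25, 293.625) → (-4.125, 1, 28.5625) − 0.25·(-46.25, 19.25, 293.625) = (7.4375, -3.8125, -44.84375)
F(7.4375, -3.8125, -44.84375) = 10031.5830078125

10031.5830078125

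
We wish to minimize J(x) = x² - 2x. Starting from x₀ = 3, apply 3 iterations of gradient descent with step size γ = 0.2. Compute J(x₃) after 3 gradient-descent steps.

-0.813376

J′(x) = 2x - 2
x₁ = 3 − 0.2·4 = 2.2
x₂ = 2.2 − 0.2·2.4 = 1.72
x₃ = 1.72 − 0.2·1.44 = 1.432
J(1.432) = -0.813376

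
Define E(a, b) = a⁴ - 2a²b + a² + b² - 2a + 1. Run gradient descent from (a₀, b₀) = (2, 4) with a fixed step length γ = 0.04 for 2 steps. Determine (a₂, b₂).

∇E = (4a³ - 4ab + 2a - 2, -2a² + 2b)
Step 1: at (2, 4), ∇E = (2, 0) → (2, 4) − 0.04·(2, 0) = (1.92, 4)
Step 2: at (1.92, 4), ∇E = (-0.568448, 0.6272) → (1.92, 4) − 0.04·(-0.568448, 0.6272) = (1.94273792, 3.974912)

(1.94273792, 3.974912)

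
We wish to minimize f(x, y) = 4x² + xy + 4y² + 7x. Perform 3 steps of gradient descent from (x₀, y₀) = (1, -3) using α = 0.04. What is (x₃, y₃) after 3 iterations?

(-0.115968, -0.982208)

∇f = (8x + y + 7, x + 8y)
Step 1: at (1, -3), ∇f = (12, -23) → (1, -3) − 0.04·(12, -23) = (0.52, -2.08)
Step 2: at (0.52, -2.08), ∇f = (9.08, -16.12) → (0.52, -2.08) − 0.04·(9.08, -16.12) = (0.1568, -1.4352)
Step 3: at (0.1568, -1.4352), ∇f = (6.8192, -11.3248) → (0.1568, -1.4352) − 0.04·(6.8192, -11.3248) = (-0.115968, -0.982208)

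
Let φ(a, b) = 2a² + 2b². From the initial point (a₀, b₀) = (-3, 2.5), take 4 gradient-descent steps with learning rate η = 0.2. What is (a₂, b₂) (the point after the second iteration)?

∇φ = (4a, 4b)
(a₁, b₁) = (-3, 2.5) − 0.2·(-12, 10) = (-0.6, 0.5)
(a₂, b₂) = (-0.6, 0.5) − 0.2·(-2.4, 2) = (-0.12, 0.1)

(-0.12, 0.1)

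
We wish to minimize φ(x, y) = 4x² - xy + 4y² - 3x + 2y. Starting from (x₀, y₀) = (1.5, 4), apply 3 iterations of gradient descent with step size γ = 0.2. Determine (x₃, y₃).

∇φ = (8x - y - 3, -x + 8y + 2)
(x₁, y₁) = (1.5, 4) − 0.2·(5, 32.5) = (0.5, -2.5)
(x₂, y₂) = (0.5, -2.5) − 0.2·(3.5, -18.5) = (-0.2, 1.2)
(x₃, y₃) = (-0.2, 1.2) − 0.2·(-5.8, 11.8) = (0.96, -1.16)

(0.96, -1.16)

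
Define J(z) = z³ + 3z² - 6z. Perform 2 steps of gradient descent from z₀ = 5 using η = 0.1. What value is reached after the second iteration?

J′(z) = 3z² + 6z - 6
Step 1: J′(5) = 99; z₁ = 5 − 0.1·99 = -4.9
Step 2: J′(-4.9) = 36.63; z₂ = -4.9 − 0.1·36.63 = -8.563

-8.563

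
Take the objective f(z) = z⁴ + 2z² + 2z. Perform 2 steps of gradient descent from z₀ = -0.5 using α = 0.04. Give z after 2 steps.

f′(z) = 4z³ + 4z + 2
Step 1: f′(-0.5) = -0.5; z₁ = -0.5 − 0.04·(-0.5) = -0.48
Step 2: f′(-0.48) = -0.362368; z₂ = -0.48 − 0.04·(-0.362368) = -0.46550528

-0.46550528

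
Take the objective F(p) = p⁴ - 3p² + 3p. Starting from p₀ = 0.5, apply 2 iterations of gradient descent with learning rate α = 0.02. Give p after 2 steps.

F′(p) = 4p³ - 6p + 3
Step 1: F′(0.5) = 0.5; p₁ = 0.5 − 0.02·0.5 = 0.49
Step 2: F′(0.49) = 0.530596; p₂ = 0.49 − 0.02·0.530596 = 0.47938808

0.47938808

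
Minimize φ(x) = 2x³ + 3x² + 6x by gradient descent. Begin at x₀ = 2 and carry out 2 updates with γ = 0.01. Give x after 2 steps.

φ′(x) = 6x² + 6x + 6
x₁ = 2 − 0.01·42 = 1.58
x₂ = 1.58 − 0.01·30.4584 = 1.275416

1.275416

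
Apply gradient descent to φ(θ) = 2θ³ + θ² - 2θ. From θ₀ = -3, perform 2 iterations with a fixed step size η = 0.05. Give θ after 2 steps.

-13.097

φ′(θ) = 6θ² + 2θ - 2
θ₁ = -3 − 0.05·46 = -5.3
θ₂ = -5.3 − 0.05·155.94 = -13.097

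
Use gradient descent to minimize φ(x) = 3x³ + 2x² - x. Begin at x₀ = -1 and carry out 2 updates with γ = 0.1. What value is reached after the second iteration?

φ′(x) = 9x² + 4x - 1
x₁ = -1 − 0.1·4 = -1.4
x₂ = -1.4 − 0.1·11.04 = -2.504

-2.504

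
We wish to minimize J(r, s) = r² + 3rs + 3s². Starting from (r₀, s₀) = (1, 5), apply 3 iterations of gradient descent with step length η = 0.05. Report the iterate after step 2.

∇J = (2r + 3s, 3r + 6s)
Step 1: at (1, 5), ∇J = (17, 33) → (1, 5) − 0.05·(17, 33) = (0.15, 3.35)
Step 2: at (0.15, 3.35), ∇J = (10.35, 20.55) → (0.15, 3.35) − 0.05·(10.35, 20.55) = (-0.3675, 2.3225)

(-0.3675, 2.3225)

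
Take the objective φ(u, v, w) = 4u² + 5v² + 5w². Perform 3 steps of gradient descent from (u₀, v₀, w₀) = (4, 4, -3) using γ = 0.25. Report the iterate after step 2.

(4, 9, -6.75)

∇φ = (8u, 10v, 10w)
Step 1: at (4, 4, -3), ∇φ = (32, 40, -30) → (4, 4, -3) − 0.25·(32, 40, -30) = (-4, -6, 4.5)
Step 2: at (-4, -6, 4.5), ∇φ = (-32, -60, 45) → (-4, -6, 4.5) − 0.25·(-32, -60, 45) = (4, 9, -6.75)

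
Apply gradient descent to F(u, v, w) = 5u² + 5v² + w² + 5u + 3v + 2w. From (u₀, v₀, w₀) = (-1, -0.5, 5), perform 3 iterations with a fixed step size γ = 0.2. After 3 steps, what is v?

-0.1

∇F = (10u + 5, 10v + 3, 2w + 2)
Step 1: at (-1, -0.5, 5), ∇F = (-5, -2, 12) → (-1, -0.5, 5) − 0.2·(-5, -2, 12) = (0, -0.1, 2.6)
Step 2: at (0, -0.1, 2.6), ∇F = (5, 2, 7.2) → (0, -0.1, 2.6) − 0.2·(5, 2, 7.2) = (-1, -0.5, 1.16)
Step 3: at (-1, -0.5, 1.16), ∇F = (-5, -2, 4.32) → (-1, -0.5, 1.16) − 0.2·(-5, -2, 4.32) = (0, -0.1, 0.296)
v = -0.1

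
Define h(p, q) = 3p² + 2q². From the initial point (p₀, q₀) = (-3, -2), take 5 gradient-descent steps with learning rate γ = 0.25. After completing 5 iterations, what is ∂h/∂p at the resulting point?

0.5625

∇h = (6p, 4q)
Step 1: at (-3, -2), ∇h = (-18, -8) → (-3, -2) − 0.25·(-18, -8) = (1.5, 0)
Step 2: at (1.5, 0), ∇h = (9, 0) → (1.5, 0) − 0.25·(9, 0) = (-0.75, 0)
Step 3: at (-0.75, 0), ∇h = (-4.5, 0) → (-0.75, 0) − 0.25·(-4.5, 0) = (0.375, 0)
Step 4: at (0.375, 0), ∇h = (2.25, 0) → (0.375, 0) − 0.25·(2.25, 0) = (-0.1875, 0)
Step 5: at (-0.1875, 0), ∇h = (-1.125, 0) → (-0.1875, 0) − 0.25·(-1.125, 0) = (0.09375, 0)
∂h/∂p at (0.09375, 0) = 0.5625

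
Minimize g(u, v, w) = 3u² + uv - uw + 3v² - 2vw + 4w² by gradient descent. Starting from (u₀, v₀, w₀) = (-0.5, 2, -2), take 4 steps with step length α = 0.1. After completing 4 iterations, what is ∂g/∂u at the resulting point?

-0.3388

∇g = (6u + v - w, u + 6v - 2w, -u - 2v + 8w)
Step 1: at (-0.5, 2, -2), ∇g = (1, 15.5, -19.5) → (-0.5, 2, -2) − 0.1·(1, 15.5, -19.5) = (-0.6, 0.45, -0.05)
Step 2: at (-0.6, 0.45, -0.05), ∇g = (-3.1, 2.2, -0.7) → (-0.6, 0.45, -0.05) − 0.1·(-3.1, 2.2, -0.7) = (-0.29, 0.23, 0.02)
Step 3: at (-0.29, 0.23, 0.02), ∇g = (-1.53, 1.05, -0.01) → (-0.29, 0.23, 0.02) − 0.1·(-1.53, 1.05, -0.01) = (-0.137, 0.125, 0.021)
Step 4: at (-0.137, 0.125, 0.021), ∇g = (-0.718, 0.571, 0.055) → (-0.137, 0.125, 0.021) − 0.1·(-0.718, 0.571, 0.055) = (-0.0652, 0.0679, 0.0155)
∂g/∂u at (-0.0652, 0.0679, 0.0155) = -0.3388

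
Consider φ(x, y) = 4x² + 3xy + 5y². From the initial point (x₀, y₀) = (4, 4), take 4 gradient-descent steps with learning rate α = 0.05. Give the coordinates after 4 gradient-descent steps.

∇φ = (8x + 3y, 3x + 10y)
Step 1: at (4, 4), ∇φ = (44, 52) → (4, 4) − 0.05·(44, 52) = (1.8, 1.4)
Step 2: at (1.8, 1.4), ∇φ = (18.6, 19.4) → (1.8, 1.4) − 0.05·(18.6, 19.4) = (0.87, 0.43)
Step 3: at (0.87, 0.43), ∇φ = (8.25, 6.91) → (0.87, 0.43) − 0.05·(8.25, 6.91) = (0.4575, 0.0845)
Step 4: at (0.4575, 0.0845), ∇φ = (3.9135, 2.2175) → (0.4575, 0.0845) − 0.05·(3.9135, 2.2175) = (0.261825, -0.026375)

(0.261825, -0.026375)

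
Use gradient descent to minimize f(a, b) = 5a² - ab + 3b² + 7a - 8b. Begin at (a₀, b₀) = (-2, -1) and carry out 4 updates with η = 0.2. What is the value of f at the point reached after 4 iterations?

-1.34217984

∇f = (10a - b + 7, -a + 6b - 8)
(a₁, b₁) = (-2, -1) − 0.2·(-12, -12) = (0.4, 1.4)
(a₂, b₂) = (0.4, 1.4) − 0.2·(9.6, 0) = (-1.52, 1.4)
(a₃, b₃) = (-1.52, 1.4) − 0.2·(-9.6, 1.92) = (0.4, 1.016)
(a₄, b₄) = (0.4, 1.016) − 0.2·(9.984, -2.304) = (-1.5968, 1.4768)
f(-1.5968, 1.4768) = -1.34217984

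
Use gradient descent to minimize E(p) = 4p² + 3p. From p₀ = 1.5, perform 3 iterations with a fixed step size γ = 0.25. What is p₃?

E′(p) = 8p + 3
Step 1: E′(1.5) = 15; p₁ = 1.5 − 0.25·15 = -2.25
Step 2: E′(-2.25) = -15; p₂ = -2.25 − 0.25·(-15) = 1.5
Step 3: E′(1.5) = 15; p₃ = 1.5 − 0.25·15 = -2.25

-2.25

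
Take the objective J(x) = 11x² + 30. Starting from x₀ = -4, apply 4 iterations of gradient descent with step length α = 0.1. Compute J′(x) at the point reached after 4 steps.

-182.4768

J′(x) = 22x
Step 1: J′(-4) = -88; x₁ = -4 − 0.1·(-88) = 4.8
Step 2: J′(4.8) = 105.6; x₂ = 4.8 − 0.1·105.6 = -5.76
Step 3: J′(-5.76) = -126.72; x₃ = -5.76 − 0.1·(-126.72) = 6.912
Step 4: J′(6.912) = 152.064; x₄ = 6.912 − 0.1·152.064 = -8.2944
J′(x) at (-8.2944) = -182.4768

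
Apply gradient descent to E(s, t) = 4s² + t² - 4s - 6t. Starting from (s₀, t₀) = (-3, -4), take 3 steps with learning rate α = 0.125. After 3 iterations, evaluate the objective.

∇E = (8s - 4, 2t - 6)
(s₁, t₁) = (-3, -4) − 0.125·(-28, -14) = (0.5, -2.25)
(s₂, t₂) = (0.5, -2.25) − 0.125·(0, -10.5) = (0.5, -0.9375)
(s₃, t₃) = (0.5, -0.9375) − 0.125·(0, -7.875) = (0.5, 0.046875)
E(0.5, 0.046875) = -1.279052734375

-1.279052734375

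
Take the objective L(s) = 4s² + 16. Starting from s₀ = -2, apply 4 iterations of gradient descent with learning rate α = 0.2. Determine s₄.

-0.2592

L′(s) = 8s
s₁ = -2 − 0.2·(-16) = 1.2
s₂ = 1.2 − 0.2·9.6 = -0.72
s₃ = -0.72 − 0.2·(-5.76) = 0.432
s₄ = 0.432 − 0.2·3.456 = -0.2592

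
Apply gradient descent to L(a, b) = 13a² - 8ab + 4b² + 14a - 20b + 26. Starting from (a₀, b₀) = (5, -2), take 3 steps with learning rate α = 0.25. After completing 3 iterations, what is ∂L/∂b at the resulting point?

∇L = (26a - 8b + 14, -8a + 8b - 20)
Step 1: at (5, -2), ∇L = (160, -76) → (5, -2) − 0.25·(160, -76) = (-35, 17)
Step 2: at (-35, 17), ∇L = (-1032, 396) → (-35, 17) − 0.25·(-1032, 396) = (223, -82)
Step 3: at (223, -82), ∇L = (6468, -2460) → (223, -82) − 0.25·(6468, -2460) = (-1394, 533)
∂L/∂b at (-1394, 533) = 15396

15396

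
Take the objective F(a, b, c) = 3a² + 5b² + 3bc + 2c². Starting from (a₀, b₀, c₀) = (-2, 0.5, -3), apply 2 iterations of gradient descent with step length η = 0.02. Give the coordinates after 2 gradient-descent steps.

∇F = (6a, 10b + 3c, 3b + 4c)
(a₁, b₁, c₁) = (-2, 0.5, -3) − 0.02·(-12, -4, -10.5) = (-1.76, 0.58, -2.79)
(a₂, b₂, c₂) = (-1.76, 0.58, -2.79) − 0.02·(-10.56, -2.57, -9.42) = (-1.5488, 0.6314, -2.6016)

(-1.5488, 0.6314, -2.6016)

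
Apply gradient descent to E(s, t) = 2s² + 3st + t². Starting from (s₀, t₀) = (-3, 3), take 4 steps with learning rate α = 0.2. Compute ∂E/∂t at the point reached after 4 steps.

-0.6336

∇E = (4s + 3t, 3s + 2t)
Step 1: at (-3, 3), ∇E = (-3, -3) → (-3, 3) − 0.2·(-3, -3) = (-2.4, 3.6)
Step 2: at (-2.4, 3.6), ∇E = (1.2, 0) → (-2.4, 3.6) − 0.2·(1.2, 0) = (-2.64, 3.6)
Step 3: at (-2.64, 3.6), ∇E = (0.24, -0.72) → (-2.64, 3.6) − 0.2·(0.24, -0.72) = (-2.688, 3.744)
Step 4: at (-2.688, 3.744), ∇E = (0.48, -0.576) → (-2.688, 3.744) − 0.2·(0.48, -0.576) = (-2.784, 3.8592)
∂E/∂t at (-2.784, 3.8592) = -0.6336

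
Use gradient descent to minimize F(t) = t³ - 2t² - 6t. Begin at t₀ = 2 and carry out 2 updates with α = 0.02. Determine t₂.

F′(t) = 3t² - 4t - 6
Step 1: F′(2) = -2; t₁ = 2 − 0.02·(-2) = 2.04
Step 2: F′(2.04) = -1.6752; t₂ = 2.04 − 0.02·(-1.6752) = 2.073504

2.073504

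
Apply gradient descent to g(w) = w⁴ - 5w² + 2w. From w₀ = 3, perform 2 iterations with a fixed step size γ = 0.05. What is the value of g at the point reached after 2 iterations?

g′(w) = 4w³ - 10w + 2
Step 1: g′(3) = 80; w₁ = 3 − 0.05·80 = -1
Step 2: g′(-1) = 8; w₂ = -1 − 0.05·8 = -1.4
g(-1.4) = -8.7584

-8.7584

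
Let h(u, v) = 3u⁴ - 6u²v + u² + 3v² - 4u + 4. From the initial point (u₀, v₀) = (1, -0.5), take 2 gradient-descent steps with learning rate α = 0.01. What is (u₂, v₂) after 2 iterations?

(0.75074752, -0.343064)

∇h = (12u³ - 12uv + 2u - 4, -6u² + 6v)
(u₁, v₁) = (1, -0.5) − 0.01·(16, -9) = (0.84, -0.41)
(u₂, v₂) = (0.84, -0.41) − 0.01·(8.925248, -6.6936) = (0.75074752, -0.343064)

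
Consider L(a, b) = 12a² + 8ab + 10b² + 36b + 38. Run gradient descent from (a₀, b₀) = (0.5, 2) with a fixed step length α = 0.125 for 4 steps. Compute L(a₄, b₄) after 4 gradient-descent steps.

300502.90625

∇L = (24a + 8b, 8a + 20b + 36)
(a₁, b₁) = (0.5, 2) − 0.125·(28, 80) = (-3, -8)
(a₂, b₂) = (-3, -8) − 0.125·(-136, -148) = (14, 10.5)
(a₃, b₃) = (14, 10.5) − 0.125·(420, 358) = (-38.5, -34.25)
(a₄, b₄) = (-38.5, -34.25) − 0.125·(-1198, -957) = (111.25, 85.375)
L(111.25, 85.375) = 300502.90625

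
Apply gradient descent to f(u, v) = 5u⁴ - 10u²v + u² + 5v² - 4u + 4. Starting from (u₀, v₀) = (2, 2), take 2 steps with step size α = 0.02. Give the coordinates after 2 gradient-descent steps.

(0.8224, 1.952)

∇f = (20u³ - 20uv + 2u - 4, -10u² + 10v)
(u₁, v₁) = (2, 2) − 0.02·(80, -20) = (0.4, 2.4)
(u₂, v₂) = (0.4, 2.4) − 0.02·(-21.12, 22.4) = (0.8224, 1.952)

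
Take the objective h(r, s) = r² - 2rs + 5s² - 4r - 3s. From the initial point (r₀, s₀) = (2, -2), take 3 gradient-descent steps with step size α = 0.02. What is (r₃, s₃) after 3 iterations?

∇h = (2r - 2s - 4, -2r + 10s - 3)
Step 1: at (2, -2), ∇h = (4, -27) → (2, -2) − 0.02·(4, -27) = (1.92, -1.46)
Step 2: at (1.92, -1.46), ∇h = (2.76, -21.44) → (1.92, -1.46) − 0.02·(2.76, -21.44) = (1.8648, -1.0312)
Step 3: at (1.8648, -1.0312), ∇h = (1.792, -17.0416) → (1.8648, -1.0312) − 0.02·(1.792, -17.0416) = (1.82896, -0.690368)

(1.82896, -0.690368)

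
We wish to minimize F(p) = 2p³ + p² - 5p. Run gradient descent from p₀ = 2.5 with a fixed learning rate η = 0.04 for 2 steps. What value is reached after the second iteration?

0.88

F′(p) = 6p² + 2p - 5
Step 1: F′(2.5) = 37.5; p₁ = 2.5 − 0.04·37.5 = 1
Step 2: F′(1) = 3; p₂ = 1 − 0.04·3 = 0.88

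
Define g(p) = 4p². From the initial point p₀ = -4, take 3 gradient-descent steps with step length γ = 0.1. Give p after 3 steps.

-0.032

g′(p) = 8p
Step 1: g′(-4) = -32; p₁ = -4 − 0.1·(-32) = -0.8
Step 2: g′(-0.8) = -6.4; p₂ = -0.8 − 0.1·(-6.4) = -0.16
Step 3: g′(-0.16) = -1.28; p₃ = -0.16 − 0.1·(-1.28) = -0.032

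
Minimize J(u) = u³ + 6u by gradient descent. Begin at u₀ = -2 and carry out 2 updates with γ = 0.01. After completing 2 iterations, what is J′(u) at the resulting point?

J′(u) = 3u² + 6
u₁ = -2 − 0.01·18 = -2.18
u₂ = -2.18 − 0.01·20.2572 = -2.382572
J′(u) at (-2.382572) = 23.029948005552

23.029948005552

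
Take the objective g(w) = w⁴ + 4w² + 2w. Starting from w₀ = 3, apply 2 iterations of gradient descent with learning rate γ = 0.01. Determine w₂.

g′(w) = 4w³ + 8w + 2
w₁ = 3 − 0.01·134 = 1.66
w₂ = 1.66 − 0.01·33.577184 = 1.32422816

1.32422816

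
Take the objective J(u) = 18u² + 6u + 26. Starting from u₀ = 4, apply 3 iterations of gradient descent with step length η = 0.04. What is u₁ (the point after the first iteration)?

-2

J′(u) = 36u + 6
u₁ = 4 − 0.04·150 = -2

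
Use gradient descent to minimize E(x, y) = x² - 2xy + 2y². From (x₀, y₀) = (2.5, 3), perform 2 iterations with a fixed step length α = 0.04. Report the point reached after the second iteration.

(2.5544, 2.488)

∇E = (2x - 2y, -2x + 4y)
(x₁, y₁) = (2.5, 3) − 0.04·(-1, 7) = (2.54, 2.72)
(x₂, y₂) = (2.54, 2.72) − 0.04·(-0.36, 5.8) = (2.5544, 2.488)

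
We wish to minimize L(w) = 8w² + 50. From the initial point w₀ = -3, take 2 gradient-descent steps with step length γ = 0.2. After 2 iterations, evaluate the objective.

1736.6432

L′(w) = 16w
w₁ = -3 − 0.2·(-48) = 6.6
w₂ = 6.6 − 0.2·105.6 = -14.52
L(-14.52) = 1736.6432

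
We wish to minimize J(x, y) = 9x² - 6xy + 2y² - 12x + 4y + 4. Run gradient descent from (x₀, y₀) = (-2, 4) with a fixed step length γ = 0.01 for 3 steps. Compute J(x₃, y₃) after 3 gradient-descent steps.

∇J = (18x - 6y - 12, -6x + 4y + 4)
(x₁, y₁) = (-2, 4) − 0.01·(-72, 32) = (-1.28, 3.68)
(x₂, y₂) = (-1.28, 3.68) − 0.01·(-57.12, 26.4) = (-0.7088, 3.416)
(x₃, y₃) = (-0.7088, 3.416) − 0.01·(-45.2544, 21.9168) = (-0.256256, 3.196832)
J(-0.256256, 3.196832) = 45.808118196224

45.808118196224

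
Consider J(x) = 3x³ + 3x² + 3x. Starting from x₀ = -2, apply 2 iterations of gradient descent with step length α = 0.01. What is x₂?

J′(x) = 9x² + 6x + 3
Step 1: J′(-2) = 27; x₁ = -2 − 0.01·27 = -2.27
Step 2: J′(-2.27) = 35.7561; x₂ = -2.27 − 0.01·35.7561 = -2.627561

-2.627561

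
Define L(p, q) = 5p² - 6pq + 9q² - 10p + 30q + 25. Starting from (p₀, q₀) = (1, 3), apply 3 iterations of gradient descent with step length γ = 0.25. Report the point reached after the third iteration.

(136, -258)

∇L = (10p - 6q - 10, -6p + 18q + 30)
(p₁, q₁) = (1, 3) − 0.25·(-18, 78) = (5.5, -16.5)
(p₂, q₂) = (5.5, -16.5) − 0.25·(144, -300) = (-30.5, 58.5)
(p₃, q₃) = (-30.5, 58.5) − 0.25·(-666, 1266) = (136, -258)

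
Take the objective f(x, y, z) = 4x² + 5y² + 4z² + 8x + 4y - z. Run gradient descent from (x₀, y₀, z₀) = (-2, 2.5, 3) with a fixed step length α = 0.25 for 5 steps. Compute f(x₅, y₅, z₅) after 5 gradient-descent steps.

∇f = (8x + 8, 10y + 4, 8z - 1)
(x₁, y₁, z₁) = (-2, 2.5, 3) − 0.25·(-8, 29, 23) = (0, -4.75, -2.75)
(x₂, y₂, z₂) = (0, -4.75, -2.75) − 0.25·(8, -43.5, -23) = (-2, 6.125, 3)
(x₃, y₃, z₃) = (-2, 6.125, 3) − 0.25·(-8, 65.25, 23) = (0, -10.1875, -2.75)
(x₄, y₄, z₄) = (0, -10.1875, -2.75) − 0.25·(8, -97.875, -23) = (-2, 14.28125, 3)
(x₅, y₅, z₅) = (-2, 14.28125, 3) − 0.25·(-8, 146.8125, 23) = (0, -22.421875, -2.75)
f(0, -22.421875, -2.75) = 2457.014892578125

2457.014892578125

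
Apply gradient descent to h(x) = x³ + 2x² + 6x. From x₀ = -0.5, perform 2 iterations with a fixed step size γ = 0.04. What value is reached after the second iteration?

-0.876732

h′(x) = 3x² + 4x + 6
x₁ = -0.5 − 0.04·4.75 = -0.69
x₂ = -0.69 − 0.04·4.6683 = -0.876732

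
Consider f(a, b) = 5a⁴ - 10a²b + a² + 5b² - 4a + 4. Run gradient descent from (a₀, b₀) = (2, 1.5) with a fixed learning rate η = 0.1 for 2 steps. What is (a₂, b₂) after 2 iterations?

∇f = (20a³ - 20ab + 2a - 4, -10a² + 10b)
(a₁, b₁) = (2, 1.5) − 0.1·(100, -25) = (-8, 4)
(a₂, b₂) = (-8, 4) − 0.1·(-9620, -600) = (954, 64)

(954, 64)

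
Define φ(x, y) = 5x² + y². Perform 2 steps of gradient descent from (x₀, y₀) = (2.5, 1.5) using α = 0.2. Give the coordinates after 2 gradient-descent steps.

∇φ = (10x, 2y)
Step 1: at (2.5, 1.5), ∇φ = (25, 3) → (2.5, 1.5) − 0.2·(25, 3) = (-2.5, 0.9)
Step 2: at (-2.5, 0.9), ∇φ = (-25, 1.8) → (-2.5, 0.9) − 0.2·(-25, 1.8) = (2.5, 0.54)

(2.5, 0.54)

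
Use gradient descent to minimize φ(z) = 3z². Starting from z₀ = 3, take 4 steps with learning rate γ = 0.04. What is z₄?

1.00086528

φ′(z) = 6z
z₁ = 3 − 0.04·18 = 2.28
z₂ = 2.28 − 0.04·13.68 = 1.7328
z₃ = 1.7328 − 0.04·10.3968 = 1.316928
z₄ = 1.316928 − 0.04·7.901568 = 1.00086528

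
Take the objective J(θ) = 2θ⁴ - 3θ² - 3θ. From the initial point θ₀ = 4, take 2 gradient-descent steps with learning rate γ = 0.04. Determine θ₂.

J′(θ) = 8θ³ - 6θ - 3
θ₁ = 4 − 0.04·485 = -15.4
θ₂ = -15.4 − 0.04·(-29128.712) = 1149.74848

1149.74848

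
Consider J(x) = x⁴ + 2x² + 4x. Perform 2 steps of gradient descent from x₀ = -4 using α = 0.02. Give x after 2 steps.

0.96996352

J′(x) = 4x³ + 4x + 4
Step 1: J′(-4) = -268; x₁ = -4 − 0.02·(-268) = 1.36
Step 2: J′(1.36) = 19.501824; x₂ = 1.36 − 0.02·19.501824 = 0.96996352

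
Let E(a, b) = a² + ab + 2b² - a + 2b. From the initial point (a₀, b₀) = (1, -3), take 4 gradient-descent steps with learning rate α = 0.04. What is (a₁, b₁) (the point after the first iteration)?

(1.08, -2.64)

∇E = (2a + b - 1, a + 4b + 2)
(a₁, b₁) = (1, -3) − 0.04·(-2, -9) = (1.08, -2.64)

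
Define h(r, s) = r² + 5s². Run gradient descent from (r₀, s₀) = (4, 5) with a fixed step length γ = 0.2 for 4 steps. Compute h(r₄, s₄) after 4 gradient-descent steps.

125.26873856

∇h = (2r, 10s)
(r₁, s₁) = (4, 5) − 0.2·(8, 50) = (2.4, -5)
(r₂, s₂) = (2.4, -5) − 0.2·(4.8, -50) = (1.44, 5)
(r₃, s₃) = (1.44, 5) − 0.2·(2.88, 50) = (0.864, -5)
(r₄, s₄) = (0.864, -5) − 0.2·(1.728, -50) = (0.5184, 5)
h(0.5184, 5) = 125.26873856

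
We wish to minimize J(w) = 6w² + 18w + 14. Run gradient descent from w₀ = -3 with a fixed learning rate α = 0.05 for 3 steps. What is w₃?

-1.596

J′(w) = 12w + 18
Step 1: J′(-3) = -18; w₁ = -3 − 0.05·(-18) = -2.1
Step 2: J′(-2.1) = -7.2; w₂ = -2.1 − 0.05·(-7.2) = -1.74
Step 3: J′(-1.74) = -2.88; w₃ = -1.74 − 0.05·(-2.88) = -1.596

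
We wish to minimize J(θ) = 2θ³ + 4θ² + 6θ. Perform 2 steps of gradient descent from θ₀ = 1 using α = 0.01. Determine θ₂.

0.6376

J′(θ) = 6θ² + 8θ + 6
Step 1: J′(1) = 20; θ₁ = 1 − 0.01·20 = 0.8
Step 2: J′(0.8) = 16.24; θ₂ = 0.8 − 0.01·16.24 = 0.6376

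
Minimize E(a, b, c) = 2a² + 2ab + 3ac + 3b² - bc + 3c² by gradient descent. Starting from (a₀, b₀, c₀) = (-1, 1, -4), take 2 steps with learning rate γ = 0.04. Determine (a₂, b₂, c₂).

(-0.0784, 0.4368, -2.1088)

∇E = (4a + 2b + 3c, 2a + 6b - c, 3a - b + 6c)
(a₁, b₁, c₁) = (-1, 1, -4) − 0.04·(-14, 8, -28) = (-0.44, 0.68, -2.88)
(a₂, b₂, c₂) = (-0.44, 0.68, -2.88) − 0.04·(-9.04, 6.08, -19.28) = (-0.0784, 0.4368, -2.1088)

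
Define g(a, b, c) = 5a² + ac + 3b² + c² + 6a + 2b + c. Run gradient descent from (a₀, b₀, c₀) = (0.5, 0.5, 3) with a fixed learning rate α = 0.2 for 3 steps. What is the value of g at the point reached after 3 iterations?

∇g = (10a + c + 6, 6b + 2, a + 2c + 1)
(a₁, b₁, c₁) = (0.5, 0.5, 3) − 0.2·(14, 5, 7.5) = (-2.3, -0.5, 1.5)
(a₂, b₂, c₂) = (-2.3, -0.5, 1.5) − 0.2·(-15.5, -1, 1.7) = (0.8, -0.3, 1.16)
(a₃, b₃, c₃) = (0.8, -0.3, 1.16) − 0.2·(15.16, 0.2, 4.12) = (-2.232, -0.34, 0.336)
g(-2.232, -0.34, 0.336) = 10.882864

10.882864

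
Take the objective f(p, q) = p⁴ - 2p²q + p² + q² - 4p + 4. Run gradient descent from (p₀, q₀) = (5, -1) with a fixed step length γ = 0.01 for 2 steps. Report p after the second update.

-0.20910496

∇f = (4p³ - 4pq + 2p - 4, -2p² + 2q)
(p₁, q₁) = (5, -1) − 0.01·(526, -52) = (-0.26, -0.48)
(p₂, q₂) = (-0.26, -0.48) − 0.01·(-5.089504, -1.0952) = (-0.20910496, -0.469048)
p = -0.20910496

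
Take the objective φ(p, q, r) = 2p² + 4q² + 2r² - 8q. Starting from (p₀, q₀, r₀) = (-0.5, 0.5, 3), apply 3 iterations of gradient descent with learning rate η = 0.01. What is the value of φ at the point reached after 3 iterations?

∇φ = (4p, 8q - 8, 4r)
Step 1: at (-0.5, 0.5, 3), ∇φ = (-2, -4, 12) → (-0.5, 0.5, 3) − 0.01·(-2, -4, 12) = (-0.48, 0.54, 2.88)
Step 2: at (-0.48, 0.54, 2.88), ∇φ = (-1.92, -3.68, 11.52) → (-0.48, 0.54, 2.88) − 0.01·(-1.92, -3.68, 11.52) = (-0.4608, 0.5768, 2.7648)
Step 3: at (-0.4608, 0.5768, 2.7648), ∇φ = (-1.8432, -3.3856, 11.0592) → (-0.4608, 0.5768, 2.7648) − 0.01·(-1.8432, -3.3856, 11.0592) = (-0.442368, 0.610656, 2.654208)
φ(-0.442368, 0.610656, 2.654208) = 11.08737411072

11.08737411072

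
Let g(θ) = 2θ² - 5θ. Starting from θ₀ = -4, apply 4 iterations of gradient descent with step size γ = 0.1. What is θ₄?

0.5696

g′(θ) = 4θ - 5
Step 1: g′(-4) = -21; θ₁ = -4 − 0.1·(-21) = -1.9
Step 2: g′(-1.9) = -12.6; θ₂ = -1.9 − 0.1·(-12.6) = -0.64
Step 3: g′(-0.64) = -7.56; θ₃ = -0.64 − 0.1·(-7.56) = 0.116
Step 4: g′(0.116) = -4.536; θ₄ = 0.116 − 0.1·(-4.536) = 0.5696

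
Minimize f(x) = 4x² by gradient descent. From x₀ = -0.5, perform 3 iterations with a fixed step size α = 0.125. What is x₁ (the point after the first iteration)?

f′(x) = 8x
Step 1: f′(-0.5) = -4; x₁ = -0.5 − 0.125·(-4) = 0

0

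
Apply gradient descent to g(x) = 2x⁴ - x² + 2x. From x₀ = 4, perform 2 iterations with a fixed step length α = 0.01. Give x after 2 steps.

-1.00591872

g′(x) = 8x³ - 2x + 2
Step 1: g′(4) = 506; x₁ = 4 − 0.01·506 = -1.06
Step 2: g′(-1.06) = -5.408128; x₂ = -1.06 − 0.01·(-5.408128) = -1.00591872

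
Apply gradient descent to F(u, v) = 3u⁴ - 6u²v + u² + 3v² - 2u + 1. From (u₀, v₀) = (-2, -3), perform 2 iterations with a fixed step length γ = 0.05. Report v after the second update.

∇F = (12u³ - 12uv + 2u - 2, -6u² + 6v)
Step 1: at (-2, -3), ∇F = (-174, -42) → (-2, -3) − 0.05·(-174, -42) = (6.7, -0.9)
Step 2: at (6.7, -0.9), ∇F = (3692.916, -274.74) → (6.7, -0.9) − 0.05·(3692.916, -274.74) = (-177.9458, 12.837)
v = 12.837

12.837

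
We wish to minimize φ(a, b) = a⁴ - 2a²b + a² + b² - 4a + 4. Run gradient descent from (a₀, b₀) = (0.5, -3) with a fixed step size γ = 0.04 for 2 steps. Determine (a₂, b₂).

(0.32591104, -2.510432)

∇φ = (4a³ - 4ab + 2a - 4, -2a² + 2b)
Step 1: at (0.5, -3), ∇φ = (3.5, -6.5) → (0.5, -3) − 0.04·(3.5, -6.5) = (0.36, -2.74)
Step 2: at (0.36, -2.74), ∇φ = (0.852224, -5.7392) → (0.36, -2.74) − 0.04·(0.852224, -5.7392) = (0.32591104, -2.510432)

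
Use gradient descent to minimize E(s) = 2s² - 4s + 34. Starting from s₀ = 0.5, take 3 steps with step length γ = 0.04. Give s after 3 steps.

0.703648

E′(s) = 4s - 4
Step 1: E′(0.5) = -2; s₁ = 0.5 − 0.04·(-2) = 0.58
Step 2: E′(0.58) = -1.68; s₂ = 0.58 − 0.04·(-1.68) = 0.6472
Step 3: E′(0.6472) = -1.4112; s₃ = 0.6472 − 0.04·(-1.4112) = 0.703648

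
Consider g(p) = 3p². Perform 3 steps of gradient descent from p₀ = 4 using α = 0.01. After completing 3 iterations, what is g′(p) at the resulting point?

19.934016

g′(p) = 6p
Step 1: g′(4) = 24; p₁ = 4 − 0.01·24 = 3.76
Step 2: g′(3.76) = 22.56; p₂ = 3.76 − 0.01·22.56 = 3.5344
Step 3: g′(3.5344) = 21.2064; p₃ = 3.5344 − 0.01·21.2064 = 3.322336
g′(p) at (3.322336) = 19.934016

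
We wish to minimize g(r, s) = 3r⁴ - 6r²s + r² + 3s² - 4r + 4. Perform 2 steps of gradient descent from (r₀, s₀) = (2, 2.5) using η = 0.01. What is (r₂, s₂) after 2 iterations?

(1.62759872, 2.595976)

∇g = (12r³ - 12rs + 2r - 4, -6r² + 6s)
(r₁, s₁) = (2, 2.5) − 0.01·(36, -9) = (1.64, 2.59)
(r₂, s₂) = (1.64, 2.59) − 0.01·(1.240128, -0.5976) = (1.62759872, 2.595976)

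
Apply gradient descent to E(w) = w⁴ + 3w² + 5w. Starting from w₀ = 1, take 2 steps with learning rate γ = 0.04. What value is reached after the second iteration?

0.09376

E′(w) = 4w³ + 6w + 5
Step 1: E′(1) = 15; w₁ = 1 − 0.04·15 = 0.4
Step 2: E′(0.4) = 7.656; w₂ = 0.4 − 0.04·7.656 = 0.09376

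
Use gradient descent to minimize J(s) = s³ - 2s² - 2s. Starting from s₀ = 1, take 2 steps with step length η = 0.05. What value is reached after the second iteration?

1.281625

J′(s) = 3s² - 4s - 2
Step 1: J′(1) = -3; s₁ = 1 − 0.05·(-3) = 1.15
Step 2: J′(1.15) = -2.6325; s₂ = 1.15 − 0.05·(-2.6325) = 1.281625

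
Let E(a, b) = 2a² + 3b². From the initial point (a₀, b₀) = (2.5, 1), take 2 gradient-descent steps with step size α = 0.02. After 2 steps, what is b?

0.7744

∇E = (4a, 6b)
Step 1: at (2.5, 1), ∇E = (10, 6) → (2.5, 1) − 0.02·(10, 6) = (2.3, 0.88)
Step 2: at (2.3, 0.88), ∇E = (9.2, 5.28) → (2.3, 0.88) − 0.02·(9.2, 5.28) = (2.116, 0.7744)
b = 0.7744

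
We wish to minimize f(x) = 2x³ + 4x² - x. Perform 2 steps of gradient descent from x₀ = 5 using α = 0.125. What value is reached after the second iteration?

f′(x) = 6x² + 8x - 1
x₁ = 5 − 0.125·189 = -18.625
x₂ = -18.625 − 0.125·1931.34375 = -260.04296875

-260.04296875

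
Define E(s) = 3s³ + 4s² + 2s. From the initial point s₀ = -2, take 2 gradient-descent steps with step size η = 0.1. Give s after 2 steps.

E′(s) = 9s² + 8s + 2
s₁ = -2 − 0.1·22 = -4.2
s₂ = -4.2 − 0.1·127.16 = -16.916

-16.916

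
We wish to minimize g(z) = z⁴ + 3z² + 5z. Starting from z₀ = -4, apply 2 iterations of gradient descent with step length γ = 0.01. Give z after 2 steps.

g′(z) = 4z³ + 6z + 5
Step 1: g′(-4) = -275; z₁ = -4 − 0.01·(-275) = -1.25
Step 2: g′(-1.25) = -10.3125; z₂ = -1.25 − 0.01·(-10.3125) = -1.146875

-1.146875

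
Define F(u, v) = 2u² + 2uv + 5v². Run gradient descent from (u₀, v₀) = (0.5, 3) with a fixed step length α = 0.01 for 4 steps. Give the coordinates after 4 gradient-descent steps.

(0.23239808, 1.94217336)

∇F = (4u + 2v, 2u + 10v)
(u₁, v₁) = (0.5, 3) − 0.01·(8, 31) = (0.42, 2.69)
(u₂, v₂) = (0.42, 2.69) − 0.01·(7.06, 27.74) = (0.3494, 2.4126)
(u₃, v₃) = (0.3494, 2.4126) − 0.01·(6.2228, 24.8248) = (0.287172, 2.164352)
(u₄, v₄) = (0.287172, 2.164352) − 0.01·(5.477392, 22.217864) = (0.23239808, 1.94217336)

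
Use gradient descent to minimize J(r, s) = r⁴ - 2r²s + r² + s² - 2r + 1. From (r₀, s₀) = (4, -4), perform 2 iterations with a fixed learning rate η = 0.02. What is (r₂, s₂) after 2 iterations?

(-0.45383936, -2.817984)

∇J = (4r³ - 4rs + 2r - 2, -2r² + 2s)
(r₁, s₁) = (4, -4) − 0.02·(326, -40) = (-2.52, -3.2)
(r₂, s₂) = (-2.52, -3.2) − 0.02·(-103.308032, -19.1008) = (-0.45383936, -2.817984)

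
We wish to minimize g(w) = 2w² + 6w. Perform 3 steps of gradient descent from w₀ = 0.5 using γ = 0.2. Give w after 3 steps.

-1.484

g′(w) = 4w + 6
Step 1: g′(0.5) = 8; w₁ = 0.5 − 0.2·8 = -1.1
Step 2: g′(-1.1) = 1.6; w₂ = -1.1 − 0.2·1.6 = -1.42
Step 3: g′(-1.42) = 0.32; w₃ = -1.42 − 0.2·0.32 = -1.484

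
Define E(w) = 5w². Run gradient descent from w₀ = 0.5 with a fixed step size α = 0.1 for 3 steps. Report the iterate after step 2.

E′(w) = 10w
w₁ = 0.5 − 0.1·5 = 0
w₂ = 0 − 0.1·0 = 0

0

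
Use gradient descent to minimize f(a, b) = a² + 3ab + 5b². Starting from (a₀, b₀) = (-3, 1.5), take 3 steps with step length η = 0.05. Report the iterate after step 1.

(-2.925, 1.2)

∇f = (2a + 3b, 3a + 10b)
(a₁, b₁) = (-3, 1.5) − 0.05·(-1.5, 6) = (-2.925, 1.2)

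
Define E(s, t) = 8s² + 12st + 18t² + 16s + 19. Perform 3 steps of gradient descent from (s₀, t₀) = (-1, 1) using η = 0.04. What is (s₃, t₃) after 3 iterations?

(-1.401664, 0.267328)

∇E = (16s + 12t + 16, 12s + 36t)
(s₁, t₁) = (-1, 1) − 0.04·(12, 24) = (-1.48, 0.04)
(s₂, t₂) = (-1.48, 0.04) − 0.04·(-7.2, -16.32) = (-1.192, 0.6928)
(s₃, t₃) = (-1.192, 0.6928) − 0.04·(5.2416, 10.6368) = (-1.401664, 0.267328)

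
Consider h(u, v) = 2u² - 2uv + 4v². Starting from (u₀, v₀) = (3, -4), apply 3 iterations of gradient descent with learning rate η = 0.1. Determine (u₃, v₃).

(0.368, 0.144)

∇h = (4u - 2v, -2u + 8v)
Step 1: at (3, -4), ∇h = (20, -38) → (3, -4) − 0.1·(20, -38) = (1, -0.2)
Step 2: at (1, -0.2), ∇h = (4.4, -3.6) → (1, -0.2) − 0.1·(4.4, -3.6) = (0.56, 0.16)
Step 3: at (0.56, 0.16), ∇h = (1.92, 0.16) → (0.56, 0.16) − 0.1·(1.92, 0.16) = (0.368, 0.144)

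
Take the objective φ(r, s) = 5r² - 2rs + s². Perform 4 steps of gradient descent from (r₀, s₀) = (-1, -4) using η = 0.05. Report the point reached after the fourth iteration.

∇φ = (10r - 2s, -2r + 2s)
Step 1: at (-1, -4), ∇φ = (-2, -6) → (-1, -4) − 0.05·(-2, -6) = (-0.9, -3.7)
Step 2: at (-0.9, -3.7), ∇φ = (-1.6, -5.6) → (-0.9, -3.7) − 0.05·(-1.6, -5.6) = (-0.82, -3.42)
Step 3: at (-0.82, -3.42), ∇φ = (-1.36, -5.2) → (-0.82, -3.42) − 0.05·(-1.36, -5.2) = (-0.752, -3.16)
Step 4: at (-0.752, -3.16), ∇φ = (-1.2, -4.816) → (-0.752, -3.16) − 0.05·(-1.2, -4.816) = (-0.692, -2.9192)

(-0.692, -2.9192)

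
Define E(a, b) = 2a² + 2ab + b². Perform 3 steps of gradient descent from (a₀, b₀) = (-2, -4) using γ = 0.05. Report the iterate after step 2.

∇E = (4a + 2b, 2a + 2b)
Step 1: at (-2, -4), ∇E = (-16, -12) → (-2, -4) − 0.05·(-16, -12) = (-1.2, -3.4)
Step 2: at (-1.2, -3.4), ∇E = (-11.6, -9.2) → (-1.2, -3.4) − 0.05·(-11.6, -9.2) = (-0.62, -2.94)

(-0.62, -2.94)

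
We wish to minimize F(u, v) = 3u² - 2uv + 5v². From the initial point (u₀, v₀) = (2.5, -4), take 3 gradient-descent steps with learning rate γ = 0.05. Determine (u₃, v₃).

(0.465, -0.293)

∇F = (6u - 2v, -2u + 10v)
(u₁, v₁) = (2.5, -4) − 0.05·(23, -45) = (1.35, -1.75)
(u₂, v₂) = (1.35, -1.75) − 0.05·(11.6, -20.2) = (0.77, -0.74)
(u₃, v₃) = (0.77, -0.74) − 0.05·(6.1, -8.94) = (0.465, -0.293)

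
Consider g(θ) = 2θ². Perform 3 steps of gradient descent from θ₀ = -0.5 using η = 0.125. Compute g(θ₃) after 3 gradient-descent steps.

g′(θ) = 4θ
Step 1: g′(-0.5) = -2; θ₁ = -0.5 − 0.125·(-2) = -0.25
Step 2: g′(-0.25) = -1; θ₂ = -0.25 − 0.125·(-1) = -0.125
Step 3: g′(-0.125) = -0.5; θ₃ = -0.125 − 0.125·(-0.5) = -0.0625
g(-0.0625) = 0.0078125

0.0078125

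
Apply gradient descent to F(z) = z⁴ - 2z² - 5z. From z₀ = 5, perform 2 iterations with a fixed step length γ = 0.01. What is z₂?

0.309375

F′(z) = 4z³ - 4z - 5
Step 1: F′(5) = 475; z₁ = 5 − 0.01·475 = 0.25
Step 2: F′(0.25) = -5.9375; z₂ = 0.25 − 0.01·(-5.9375) = 0.309375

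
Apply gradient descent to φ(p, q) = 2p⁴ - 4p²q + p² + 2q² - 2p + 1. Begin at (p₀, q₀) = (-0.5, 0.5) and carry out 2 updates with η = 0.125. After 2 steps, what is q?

∇φ = (8p³ - 8pq + 2p - 2, -4p² + 4q)
(p₁, q₁) = (-0.5, 0.5) − 0.125·(-2, 1) = (-0.25, 0.375)
(p₂, q₂) = (-0.25, 0.375) − 0.125·(-1.875, 1.25) = (-0.015625, 0.21875)
q = 0.21875

0.21875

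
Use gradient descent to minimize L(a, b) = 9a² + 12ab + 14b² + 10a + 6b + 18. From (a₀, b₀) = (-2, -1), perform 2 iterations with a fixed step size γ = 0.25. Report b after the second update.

-87

∇L = (18a + 12b + 10, 12a + 28b + 6)
(a₁, b₁) = (-2, -1) − 0.25·(-38, -46) = (7.5, 10.5)
(a₂, b₂) = (7.5, 10.5) − 0.25·(271, 390) = (-60.25, -87)
b = -87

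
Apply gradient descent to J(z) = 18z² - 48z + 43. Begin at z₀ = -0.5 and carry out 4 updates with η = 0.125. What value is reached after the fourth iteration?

-273.78125

J′(z) = 36z - 48
Step 1: J′(-0.5) = -66; z₁ = -0.5 − 0.125·(-66) = 7.75
Step 2: J′(7.75) = 231; z₂ = 7.75 − 0.125·231 = -21.125
Step 3: J′(-21.125) = -808.5; z₃ = -21.125 − 0.125·(-808.5) = 79.9375
Step 4: J′(79.9375) = 2829.75; z₄ = 79.9375 − 0.125·2829.75 = -273.78125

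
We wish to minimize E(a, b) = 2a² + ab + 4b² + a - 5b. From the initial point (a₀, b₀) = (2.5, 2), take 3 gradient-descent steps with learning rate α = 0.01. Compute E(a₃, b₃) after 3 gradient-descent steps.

17.1478385183225

∇E = (4a + b + 1, a + 8b - 5)
(a₁, b₁) = (2.5, 2) − 0.01·(13, 13.5) = (2.37, 1.865)
(a₂, b₂) = (2.37, 1.865) − 0.01·(12.345, 12.29) = (2.24655, 1.7421)
(a₃, b₃) = (2.24655, 1.7421) − 0.01·(11.7283, 11.18335) = (2.129267, 1.6302665)
E(2.129267, 1.6302665) = 17.1478385183225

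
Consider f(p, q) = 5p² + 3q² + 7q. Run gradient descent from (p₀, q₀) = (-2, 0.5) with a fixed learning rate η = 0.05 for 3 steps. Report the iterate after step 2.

∇f = (10p, 6q + 7)
Step 1: at (-2, 0.5), ∇f = (-20, 10) → (-2, 0.5) − 0.05·(-20, 10) = (-1, 0)
Step 2: at (-1, 0), ∇f = (-10, 7) → (-1, 0) − 0.05·(-10, 7) = (-0.5, -0.35)

(-0.5, -0.35)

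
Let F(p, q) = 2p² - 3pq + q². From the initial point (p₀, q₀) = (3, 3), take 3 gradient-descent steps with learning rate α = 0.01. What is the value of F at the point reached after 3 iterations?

-0.465359709078

∇F = (4p - 3q, -3p + 2q)
Step 1: at (3, 3), ∇F = (3, -3) → (3, 3) − 0.01·(3, -3) = (2.97, 3.03)
Step 2: at (2.97, 3.03), ∇F = (2.79, -2.85) → (2.97, 3.03) − 0.01·(2.79, -2.85) = (2.9421, 3.0585)
Step 3: at (2.9421, 3.0585), ∇F = (2.5929, -2.7093) → (2.9421, 3.0585) − 0.01·(2.5929, -2.7093) = (2.916171, 3.085593)
F(2.916171, 3.085593) = -0.465359709078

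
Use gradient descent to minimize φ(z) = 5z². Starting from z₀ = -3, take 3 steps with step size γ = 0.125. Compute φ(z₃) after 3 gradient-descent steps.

φ′(z) = 10z
z₁ = -3 − 0.125·(-30) = 0.75
z₂ = 0.75 − 0.125·7.5 = -0.1875
z₃ = -0.1875 − 0.125·(-1.875) = 0.046875
φ(0.046875) = 0.010986328125

0.010986328125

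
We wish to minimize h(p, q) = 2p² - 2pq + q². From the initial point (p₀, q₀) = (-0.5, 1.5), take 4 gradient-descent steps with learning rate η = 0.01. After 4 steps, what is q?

∇h = (4p - 2q, -2p + 2q)
(p₁, q₁) = (-0.5, 1.5) − 0.01·(-5, 4) = (-0.45, 1.46)
(p₂, q₂) = (-0.45, 1.46) − 0.01·(-4.72, 3.82) = (-0.4028, 1.4218)
(p₃, q₃) = (-0.4028, 1.4218) − 0.01·(-4.4548, 3.6492) = (-0.358252, 1.385308)
(p₄, q₄) = (-0.358252, 1.385308) − 0.01·(-4.203624, 3.48712) = (-0.31621576, 1.3504368)
q = 1.3504368

1.3504368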